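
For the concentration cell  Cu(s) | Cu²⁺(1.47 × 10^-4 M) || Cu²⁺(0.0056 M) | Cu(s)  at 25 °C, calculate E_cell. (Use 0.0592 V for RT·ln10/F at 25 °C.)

0.047 V

Both half-cells are Cu²⁺/Cu, so E°_cell = 0. The concentrated side is the cathode; the cell reaction moves Cu²⁺ from high to low concentration with n = 2.
Q = [Cu²⁺]_dilute/[Cu²⁺]_conc = 1.47 × 10^-4/0.0056 = 0.0262.
E = 0 − (0.0592/2) log Q = −(0.0592/2)(-1.581) = 0.0468 V.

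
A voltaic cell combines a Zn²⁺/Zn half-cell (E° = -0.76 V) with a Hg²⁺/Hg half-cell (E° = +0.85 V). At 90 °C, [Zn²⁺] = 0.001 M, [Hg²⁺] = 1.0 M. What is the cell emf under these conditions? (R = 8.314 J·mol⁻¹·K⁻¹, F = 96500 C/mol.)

1.72 V

The Hg²⁺/Hg couple has the higher reduction potential and acts as the cathode, so E°_cell = +0.85 − (-0.76) = 1.61 V.
Balancing electrons gives n = 2; the reaction quotient is Q = [Zn²⁺]/[Hg²⁺] = 0.00100.
E = E° − (RT/nF) ln Q = 1.61 − (8.314×363)/(2×96500) × (-6.908) = 1.610 + 0.108 = 1.718 V.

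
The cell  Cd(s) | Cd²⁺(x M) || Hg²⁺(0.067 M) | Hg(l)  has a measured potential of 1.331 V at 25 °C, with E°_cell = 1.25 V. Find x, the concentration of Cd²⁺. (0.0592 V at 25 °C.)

1.2 × 10^-4 M

From the Nernst equation, log Q = n(E° − E)/0.0592 = 2(1.25 − 1.331)/0.0592 = -2.736, so Q = 0.00183.
With Q = [Cd²⁺]/[Hg²⁺] and the known concentrations, [Cd²⁺] in the numerator gives [Cd²⁺] = 1.2 × 10^-4 M.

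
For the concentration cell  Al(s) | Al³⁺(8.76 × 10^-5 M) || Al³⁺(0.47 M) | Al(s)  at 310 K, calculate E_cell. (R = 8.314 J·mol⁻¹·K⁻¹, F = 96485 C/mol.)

0.076 V

Both half-cells are Al³⁺/Al, so E°_cell = 0. The concentrated side is the cathode; the cell reaction moves Al³⁺ from high to low concentration with n = 3.
Q = [Al³⁺]_dilute/[Al³⁺]_conc = 8.76 × 10^-5/0.47 = 1.86 × 10^-4.
E = 0 − (RT/nF) ln Q = −((8.314×310)/(3×96485))(-8.588) = 0.0765 V.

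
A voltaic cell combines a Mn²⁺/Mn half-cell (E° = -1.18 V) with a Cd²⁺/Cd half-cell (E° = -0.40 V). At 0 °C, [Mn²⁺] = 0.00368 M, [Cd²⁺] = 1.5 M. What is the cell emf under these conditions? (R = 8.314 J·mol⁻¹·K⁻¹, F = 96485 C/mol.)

0.851 V

The Cd²⁺/Cd couple has the higher reduction potential and acts as the cathode, so E°_cell = -0.40 − (-1.18) = 0.78 V.
Balancing electrons gives n = 2; the reaction quotient is Q = [Mn²⁺]/[Cd²⁺] = 0.00245.
E = E° − (RT/nF) ln Q = 0.78 − (8.314×273)/(2×96485) × (-6.010) = 0.780 + 0.071 = 0.851 V.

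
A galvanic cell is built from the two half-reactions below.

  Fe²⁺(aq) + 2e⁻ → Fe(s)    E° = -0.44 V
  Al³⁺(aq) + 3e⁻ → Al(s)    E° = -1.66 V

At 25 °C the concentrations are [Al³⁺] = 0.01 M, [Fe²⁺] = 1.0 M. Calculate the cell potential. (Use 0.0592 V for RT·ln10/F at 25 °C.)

1.26 V

The Fe²⁺/Fe couple has the higher reduction potential and acts as the cathode, so E°_cell = -0.44 − (-1.66) = 1.22 V.
Balancing electrons gives n = 6; the reaction quotient is Q = [Al³⁺]^2/[Fe²⁺]^3 = 1 × 10^-4.
At 25 °C, E = E° − (0.0592/n) log Q = 1.22 − (0.0592/6)(-4.000) = 1.220 + 0.039 = 1.259 V.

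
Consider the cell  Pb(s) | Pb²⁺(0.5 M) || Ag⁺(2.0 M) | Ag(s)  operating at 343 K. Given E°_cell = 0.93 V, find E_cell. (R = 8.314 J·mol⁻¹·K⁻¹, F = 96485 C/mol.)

Balancing electrons gives n = 2; the reaction quotient is Q = [Pb²⁺]/[Ag⁺]^2 = 0.125.
E = E° − (RT/nF) ln Q = 0.93 − (8.314×343)/(2×96485) × (-2.079) = 0.930 + 0.031 = 0.961 V.

0.961 V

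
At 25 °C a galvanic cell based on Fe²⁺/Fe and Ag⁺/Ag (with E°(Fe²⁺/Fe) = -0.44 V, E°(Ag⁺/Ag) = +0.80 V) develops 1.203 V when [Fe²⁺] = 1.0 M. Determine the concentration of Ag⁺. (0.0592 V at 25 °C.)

From the Nernst equation, log Q = n(E° − E)/0.0592 = 2(1.24 − 1.203)/0.0592 = 1.250, so Q = 17.8.
With Q = [Fe²⁺]/[Ag⁺]^2 and the known concentrations, [Ag⁺]^2 in the denominator gives [Ag⁺] = 0.24 M.

0.24 M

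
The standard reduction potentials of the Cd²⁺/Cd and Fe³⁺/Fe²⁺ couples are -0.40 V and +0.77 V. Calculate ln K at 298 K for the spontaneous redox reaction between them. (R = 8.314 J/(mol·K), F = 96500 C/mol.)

E°_cell = +0.77 − (-0.40) = 1.17 V, with n = 2 electrons transferred.
At equilibrium E = 0, so the Nernst equation gives ln K = nFE°/RT = (2)(96500)(1.17)/((8.314)(298)) = 91.14.

ln K = 91.1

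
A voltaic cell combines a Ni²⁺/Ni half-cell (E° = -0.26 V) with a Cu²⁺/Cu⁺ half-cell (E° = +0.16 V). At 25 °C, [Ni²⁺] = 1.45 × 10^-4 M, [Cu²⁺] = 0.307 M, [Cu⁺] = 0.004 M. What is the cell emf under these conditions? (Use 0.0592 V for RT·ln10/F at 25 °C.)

0.645 V

The Cu²⁺/Cu⁺ couple has the higher reduction potential and acts as the cathode, so E°_cell = +0.16 − (-0.26) = 0.42 V.
Balancing electrons gives n = 2; the reaction quotient is Q = [Ni²⁺]·[Cu⁺]^2/[Cu²⁺]^2 = 2.46 × 10^-8.
At 25 °C, E = E° − (0.0592/n) log Q = 0.42 − (0.0592/2)(-7.609) = 0.420 + 0.225 = 0.645 V.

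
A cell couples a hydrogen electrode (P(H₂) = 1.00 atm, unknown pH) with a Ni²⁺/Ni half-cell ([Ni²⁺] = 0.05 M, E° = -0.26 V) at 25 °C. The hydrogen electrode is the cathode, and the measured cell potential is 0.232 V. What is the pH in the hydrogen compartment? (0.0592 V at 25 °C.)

pH = 1.12

E°_cell = 0.26 V and n = 2.
log Q = n(E° − E)/0.0592 = 2×(0.26 − 0.232)/0.0592 = 0.946.
With Q = [Ni²⁺]·P(H₂) / [H⁺]^2, solving for [H⁺] gives log[H⁺] = -1.123, so pH = 1.12.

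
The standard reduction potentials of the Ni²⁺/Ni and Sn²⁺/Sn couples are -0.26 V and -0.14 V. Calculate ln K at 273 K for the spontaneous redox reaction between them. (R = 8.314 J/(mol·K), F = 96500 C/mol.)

ln K = 10.2

E°_cell = -0.14 − (-0.26) = 0.12 V, with n = 2 electrons transferred.
At equilibrium E = 0, so the Nernst equation gives ln K = nFE°/RT = (2)(96500)(0.12)/((8.314)(273)) = 10.20.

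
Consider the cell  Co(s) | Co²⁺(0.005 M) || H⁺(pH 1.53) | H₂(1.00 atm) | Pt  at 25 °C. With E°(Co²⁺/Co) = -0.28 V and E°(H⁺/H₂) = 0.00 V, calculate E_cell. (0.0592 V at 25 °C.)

The hydrogen couple is the cathode, so E°_cell = 0.28 V; n = 2.
[H⁺] = 10^(−1.53) = 0.030 M, and Q = [Co²⁺]·P(H₂) / [H⁺]^2 = 5.74.
E = E° − (0.0592/2) log Q = 0.28 − (0.0592/2)(0.759) = 0.258 V.

0.26 V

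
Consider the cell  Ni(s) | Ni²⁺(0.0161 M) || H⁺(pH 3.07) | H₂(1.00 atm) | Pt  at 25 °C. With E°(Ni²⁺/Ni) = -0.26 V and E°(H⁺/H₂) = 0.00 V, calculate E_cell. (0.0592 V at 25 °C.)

The hydrogen couple is the cathode, so E°_cell = 0.26 V; n = 2.
[H⁺] = 10^(−3.07) = 8.5 × 10^-4 M, and Q = [Ni²⁺]·P(H₂) / [H⁺]^2 = 2.22 × 10^4.
E = E° − (0.0592/2) log Q = 0.26 − (0.0592/2)(4.347) = 0.131 V.

0.13 V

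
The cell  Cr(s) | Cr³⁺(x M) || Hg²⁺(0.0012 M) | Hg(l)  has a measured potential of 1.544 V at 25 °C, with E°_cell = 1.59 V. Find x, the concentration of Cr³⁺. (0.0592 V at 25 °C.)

From the Nernst equation, log Q = n(E° − E)/0.0592 = 6(1.59 − 1.544)/0.0592 = 4.662, so Q = 4.59 × 10^4.
With Q = [Cr³⁺]^2/[Hg²⁺]^3 and the known concentrations, [Cr³⁺]^2 in the numerator gives [Cr³⁺] = 0.0089 M.

0.0089 M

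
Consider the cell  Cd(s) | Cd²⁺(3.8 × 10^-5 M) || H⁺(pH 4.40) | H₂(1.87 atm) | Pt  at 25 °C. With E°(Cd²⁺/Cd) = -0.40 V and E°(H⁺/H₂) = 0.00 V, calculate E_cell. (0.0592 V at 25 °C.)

The hydrogen couple is the cathode, so E°_cell = 0.40 V; n = 2.
[H⁺] = 10^(−4.40) = 4 × 10^-5 M, and Q = [Cd²⁺]·P(H₂) / [H⁺]^2 = 4.48 × 10^4.
E = E° − (0.0592/2) log Q = 0.40 − (0.0592/2)(4.652) = 0.262 V.

0.26 V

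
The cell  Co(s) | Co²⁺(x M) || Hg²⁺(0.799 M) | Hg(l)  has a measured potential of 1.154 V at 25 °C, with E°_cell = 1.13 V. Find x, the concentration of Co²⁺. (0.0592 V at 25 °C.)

0.12 M

From the Nernst equation, log Q = n(E° − E)/0.0592 = 2(1.13 − 1.154)/0.0592 = -0.811, so Q = 0.155.
With Q = [Co²⁺]/[Hg²⁺] and the known concentrations, [Co²⁺] in the numerator gives [Co²⁺] = 0.12 M.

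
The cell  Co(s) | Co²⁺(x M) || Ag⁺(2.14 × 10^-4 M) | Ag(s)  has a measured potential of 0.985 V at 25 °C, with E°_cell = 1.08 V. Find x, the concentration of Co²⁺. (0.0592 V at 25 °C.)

7.4 × 10^-5 M

From the Nernst equation, log Q = n(E° − E)/0.0592 = 2(1.08 − 0.985)/0.0592 = 3.209, so Q = 1620.
With Q = [Co²⁺]/[Ag⁺]^2 and the known concentrations, [Co²⁺] in the numerator gives [Co²⁺] = 7.4 × 10^-5 M.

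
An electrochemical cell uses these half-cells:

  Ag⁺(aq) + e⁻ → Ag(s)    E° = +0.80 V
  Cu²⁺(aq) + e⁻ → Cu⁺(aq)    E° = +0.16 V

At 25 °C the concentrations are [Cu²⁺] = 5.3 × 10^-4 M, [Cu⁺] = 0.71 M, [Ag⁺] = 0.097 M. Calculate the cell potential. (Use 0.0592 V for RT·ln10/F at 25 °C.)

0.765 V

The Ag⁺/Ag couple has the higher reduction potential and acts as the cathode, so E°_cell = +0.80 − (+0.16) = 0.64 V.
Balancing electrons gives n = 1; the reaction quotient is Q = [Cu²⁺]/([Cu⁺]·[Ag⁺]) = 0.00770.
At 25 °C, E = E° − (0.0592/n) log Q = 0.64 − (0.0592/1)(-2.114) = 0.640 + 0.125 = 0.765 V.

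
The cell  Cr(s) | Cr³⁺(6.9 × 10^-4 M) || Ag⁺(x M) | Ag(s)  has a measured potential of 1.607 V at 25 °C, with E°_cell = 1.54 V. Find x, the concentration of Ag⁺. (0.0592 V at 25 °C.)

From the Nernst equation, log Q = n(E° − E)/0.0592 = 3(1.54 − 1.607)/0.0592 = -3.395, so Q = 4.02 × 10^-4.
With Q = [Cr³⁺]/[Ag⁺]^3 and the known concentrations, [Ag⁺]^3 in the denominator gives [Ag⁺] = 1.2 M.

1.2 M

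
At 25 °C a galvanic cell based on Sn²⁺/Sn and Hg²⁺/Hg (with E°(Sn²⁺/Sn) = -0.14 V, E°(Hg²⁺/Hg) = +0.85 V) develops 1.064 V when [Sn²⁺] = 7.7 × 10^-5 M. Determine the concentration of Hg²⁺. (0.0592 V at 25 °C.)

0.024 M

From the Nernst equation, log Q = n(E° − E)/0.0592 = 2(0.99 − 1.064)/0.0592 = -2.500, so Q = 0.00316.
With Q = [Sn²⁺]/[Hg²⁺] and the known concentrations, [Hg²⁺] in the denominator gives [Hg²⁺] = 0.024 M.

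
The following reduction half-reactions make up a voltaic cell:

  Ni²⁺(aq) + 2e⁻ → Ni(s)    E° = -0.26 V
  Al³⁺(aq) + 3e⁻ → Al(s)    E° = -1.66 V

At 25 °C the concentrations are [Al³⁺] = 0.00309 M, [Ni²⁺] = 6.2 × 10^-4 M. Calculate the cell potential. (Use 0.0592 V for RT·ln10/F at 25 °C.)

1.35 V

The Ni²⁺/Ni couple has the higher reduction potential and acts as the cathode, so E°_cell = -0.26 − (-1.66) = 1.40 V.
Balancing electrons gives n = 6; the reaction quotient is Q = [Al³⁺]^2/[Ni²⁺]^3 = 4.01 × 10^4.
At 25 °C, E = E° − (0.0592/n) log Q = 1.40 − (0.0592/6)(4.603) = 1.400 − 0.045 = 1.355 V.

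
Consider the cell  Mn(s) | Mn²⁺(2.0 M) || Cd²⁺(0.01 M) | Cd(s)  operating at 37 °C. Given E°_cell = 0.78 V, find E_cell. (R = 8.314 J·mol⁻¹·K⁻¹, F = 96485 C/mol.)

0.709 V

Balancing electrons gives n = 2; the reaction quotient is Q = [Mn²⁺]/[Cd²⁺] = 200.
E = E° − (RT/nF) ln Q = 0.78 − (8.314×310)/(2×96485) × (5.298) = 0.780 − 0.071 = 0.709 V.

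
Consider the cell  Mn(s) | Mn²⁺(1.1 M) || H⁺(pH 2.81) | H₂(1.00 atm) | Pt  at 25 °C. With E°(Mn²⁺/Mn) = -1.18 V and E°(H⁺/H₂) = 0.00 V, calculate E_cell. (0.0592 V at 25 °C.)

The hydrogen couple is the cathode, so E°_cell = 1.18 V; n = 2.
[H⁺] = 10^(−2.81) = 0.0015 M, and Q = [Mn²⁺]·P(H₂) / [H⁺]^2 = 4.59 × 10^5.
E = E° − (0.0592/2) log Q = 1.18 − (0.0592/2)(5.661) = 1.012 V.

1.01 V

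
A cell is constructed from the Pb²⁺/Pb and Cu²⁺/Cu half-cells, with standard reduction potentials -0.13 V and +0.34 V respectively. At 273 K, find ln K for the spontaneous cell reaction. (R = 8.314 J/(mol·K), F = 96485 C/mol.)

ln K = 40.0

E°_cell = +0.34 − (-0.13) = 0.47 V, with n = 2 electrons transferred.
At equilibrium E = 0, so the Nernst equation gives ln K = nFE°/RT = (2)(96485)(0.47)/((8.314)(273)) = 39.96.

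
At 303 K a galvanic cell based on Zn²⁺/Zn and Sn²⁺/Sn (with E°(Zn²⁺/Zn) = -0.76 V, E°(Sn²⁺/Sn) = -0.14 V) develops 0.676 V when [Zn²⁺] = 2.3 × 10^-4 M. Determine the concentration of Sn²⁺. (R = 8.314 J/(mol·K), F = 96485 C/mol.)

0.017 M

From the Nernst equation, ln Q = nF(E° − E)/RT = 2×96485×(0.62 − 0.676)/(8.314×303) = -4.290, so Q = 0.0137.
With Q = [Zn²⁺]/[Sn²⁺] and the known concentrations, [Sn²⁺] in the denominator gives [Sn²⁺] = 0.017 M.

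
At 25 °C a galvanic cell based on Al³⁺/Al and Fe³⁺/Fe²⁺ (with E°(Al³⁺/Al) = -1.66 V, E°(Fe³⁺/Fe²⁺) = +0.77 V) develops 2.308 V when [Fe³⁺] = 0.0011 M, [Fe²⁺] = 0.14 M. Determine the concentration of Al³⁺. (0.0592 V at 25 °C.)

From the Nernst equation, log Q = n(E° − E)/0.0592 = 3(2.43 − 2.308)/0.0592 = 6.182, so Q = 1.52 × 10^6.
With Q = [Al³⁺]·[Fe²⁺]^3/[Fe³⁺]^3 and the known concentrations, [Al³⁺] in the numerator gives [Al³⁺] = 0.74 M.

0.74 M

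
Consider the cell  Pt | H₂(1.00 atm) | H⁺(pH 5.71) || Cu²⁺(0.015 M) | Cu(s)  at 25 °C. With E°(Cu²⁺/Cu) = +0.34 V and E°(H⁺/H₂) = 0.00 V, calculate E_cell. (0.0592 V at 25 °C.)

The Cu²⁺/Cu couple is the cathode, so E°_cell = 0.34 V; n = 2.
[H⁺] = 10^(−5.71) = 1.9 × 10^-6 M, and Q = [H⁺]^2 / ([Cu²⁺]·P(H₂)) = 2.53 × 10^-10.
E = E° − (0.0592/2) log Q = 0.34 − (0.0592/2)(-9.596) = 0.624 V.

0.62 V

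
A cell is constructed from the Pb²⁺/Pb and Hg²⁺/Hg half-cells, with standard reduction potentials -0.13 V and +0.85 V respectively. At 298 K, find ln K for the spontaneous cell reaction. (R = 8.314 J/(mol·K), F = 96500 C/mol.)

ln K = 76.3

E°_cell = +0.85 − (-0.13) = 0.98 V, with n = 2 electrons transferred.
At equilibrium E = 0, so the Nernst equation gives ln K = nFE°/RT = (2)(96500)(0.98)/((8.314)(298)) = 76.34.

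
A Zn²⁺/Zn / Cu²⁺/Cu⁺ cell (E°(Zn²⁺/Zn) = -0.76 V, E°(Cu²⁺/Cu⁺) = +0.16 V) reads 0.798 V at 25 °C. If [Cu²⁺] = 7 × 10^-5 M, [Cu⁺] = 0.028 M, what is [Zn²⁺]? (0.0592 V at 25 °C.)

0.083 M

From the Nernst equation, log Q = n(E° − E)/0.0592 = 2(0.92 − 0.798)/0.0592 = 4.122, so Q = 1.32 × 10^4.
With Q = [Zn²⁺]·[Cu⁺]^2/[Cu²⁺]^2 and the known concentrations, [Zn²⁺] in the numerator gives [Zn²⁺] = 0.083 M.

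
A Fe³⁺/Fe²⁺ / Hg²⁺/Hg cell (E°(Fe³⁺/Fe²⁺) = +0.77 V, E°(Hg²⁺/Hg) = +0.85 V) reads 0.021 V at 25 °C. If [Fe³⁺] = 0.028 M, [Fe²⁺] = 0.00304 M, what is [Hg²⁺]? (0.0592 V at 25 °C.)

0.86 M

From the Nernst equation, log Q = n(E° − E)/0.0592 = 2(0.08 − 0.021)/0.0592 = 1.993, so Q = 98.5.
With Q = [Fe³⁺]^2/([Fe²⁺]^2·[Hg²⁺]) and the known concentrations, [Hg²⁺] in the denominator gives [Hg²⁺] = 0.86 M.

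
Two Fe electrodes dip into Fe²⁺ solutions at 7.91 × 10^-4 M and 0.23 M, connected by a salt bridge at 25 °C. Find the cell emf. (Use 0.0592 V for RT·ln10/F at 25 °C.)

0.073 V

Both half-cells are Fe²⁺/Fe, so E°_cell = 0. The concentrated side is the cathode; the cell reaction moves Fe²⁺ from high to low concentration with n = 2.
Q = [Fe²⁺]_dilute/[Fe²⁺]_conc = 7.91 × 10^-4/0.23 = 0.00344.
E = 0 − (0.0592/2) log Q = −(0.0592/2)(-2.464) = 0.0729 V.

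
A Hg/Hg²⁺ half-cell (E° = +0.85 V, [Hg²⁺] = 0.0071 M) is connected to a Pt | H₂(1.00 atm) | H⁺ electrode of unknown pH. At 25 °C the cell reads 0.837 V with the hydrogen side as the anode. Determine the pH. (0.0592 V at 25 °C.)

pH = 0.85

E°_cell = 0.85 V and n = 2.
log Q = n(E° − E)/0.0592 = 2×(0.85 − 0.837)/0.0592 = 0.439.
With Q = [H⁺]^2 / ([Hg²⁺]·P(H₂)), solving for [H⁺] gives log[H⁺] = -0.855, so pH = 0.85.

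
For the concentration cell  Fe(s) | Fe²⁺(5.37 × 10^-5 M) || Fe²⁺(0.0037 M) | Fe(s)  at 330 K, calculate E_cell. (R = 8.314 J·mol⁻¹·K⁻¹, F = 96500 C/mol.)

0.060 V

Both half-cells are Fe²⁺/Fe, so E°_cell = 0. The concentrated side is the cathode; the cell reaction moves Fe²⁺ from high to low concentration with n = 2.
Q = [Fe²⁺]_dilute/[Fe²⁺]_conc = 5.37 × 10^-5/0.0037 = 0.0145.
E = 0 − (RT/nF) ln Q = −((8.314×330)/(2×96500))(-4.233) = 0.0602 V.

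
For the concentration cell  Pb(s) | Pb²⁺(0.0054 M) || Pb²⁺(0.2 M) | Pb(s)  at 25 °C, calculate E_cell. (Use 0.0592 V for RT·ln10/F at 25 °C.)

0.046 V

Both half-cells are Pb²⁺/Pb, so E°_cell = 0. The concentrated side is the cathode; the cell reaction moves Pb²⁺ from high to low concentration with n = 2.
Q = [Pb²⁺]_dilute/[Pb²⁺]_conc = 0.0054/0.2 = 0.0270.
E = 0 − (0.0592/2) log Q = −(0.0592/2)(-1.569) = 0.0464 V.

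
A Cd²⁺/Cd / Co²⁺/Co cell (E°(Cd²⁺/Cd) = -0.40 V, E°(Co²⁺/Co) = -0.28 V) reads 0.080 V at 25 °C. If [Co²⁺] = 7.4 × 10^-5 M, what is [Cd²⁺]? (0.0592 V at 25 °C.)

From the Nernst equation, log Q = n(E° − E)/0.0592 = 2(0.12 − 0.080)/0.0592 = 1.351, so Q = 22.5.
With Q = [Cd²⁺]/[Co²⁺] and the known concentrations, [Cd²⁺] in the numerator gives [Cd²⁺] = 0.0017 M.

0.0017 M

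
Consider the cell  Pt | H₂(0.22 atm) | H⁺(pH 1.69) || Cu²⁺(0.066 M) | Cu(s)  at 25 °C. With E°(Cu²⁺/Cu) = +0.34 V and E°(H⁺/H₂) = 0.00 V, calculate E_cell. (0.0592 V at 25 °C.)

0.39 V

The Cu²⁺/Cu couple is the cathode, so E°_cell = 0.34 V; n = 2.
[H⁺] = 10^(−1.69) = 0.020 M, and Q = [H⁺]^2 / ([Cu²⁺]·P(H₂)) = 0.0287.
E = E° − (0.0592/2) log Q = 0.34 − (0.0592/2)(-1.542) = 0.386 V.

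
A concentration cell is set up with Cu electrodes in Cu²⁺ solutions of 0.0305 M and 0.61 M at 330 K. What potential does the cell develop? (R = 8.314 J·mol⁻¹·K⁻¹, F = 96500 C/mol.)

Both half-cells are Cu²⁺/Cu, so E°_cell = 0. The concentrated side is the cathode; the cell reaction moves Cu²⁺ from high to low concentration with n = 2.
Q = [Cu²⁺]_dilute/[Cu²⁺]_conc = 0.0305/0.61 = 0.0500.
E = 0 − (RT/nF) ln Q = −((8.314×330)/(2×96500))(-2.996) = 0.0426 V.

0.043 V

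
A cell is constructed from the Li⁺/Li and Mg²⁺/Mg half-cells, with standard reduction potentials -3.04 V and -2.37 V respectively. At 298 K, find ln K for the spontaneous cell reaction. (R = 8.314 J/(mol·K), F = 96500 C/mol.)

ln K = 52.2

E°_cell = -2.37 − (-3.04) = 0.67 V, with n = 2 electrons transferred.
At equilibrium E = 0, so the Nernst equation gives ln K = nFE°/RT = (2)(96500)(0.67)/((8.314)(298)) = 52.19.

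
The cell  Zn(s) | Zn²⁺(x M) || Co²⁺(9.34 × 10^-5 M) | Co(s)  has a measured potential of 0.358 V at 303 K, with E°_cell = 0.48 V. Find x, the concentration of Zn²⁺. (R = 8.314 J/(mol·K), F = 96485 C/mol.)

1.1 M

From the Nernst equation, ln Q = nF(E° − E)/RT = 2×96485×(0.48 − 0.358)/(8.314×303) = 9.345, so Q = 1.14 × 10^4.
With Q = [Zn²⁺]/[Co²⁺] and the known concentrations, [Zn²⁺] in the numerator gives [Zn²⁺] = 1.1 M.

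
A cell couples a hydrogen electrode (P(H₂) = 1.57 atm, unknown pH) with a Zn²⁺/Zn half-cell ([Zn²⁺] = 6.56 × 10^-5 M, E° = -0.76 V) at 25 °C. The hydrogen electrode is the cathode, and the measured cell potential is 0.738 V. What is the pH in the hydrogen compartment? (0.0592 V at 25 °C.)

pH = 2.37

E°_cell = 0.76 V and n = 2.
log Q = n(E° − E)/0.0592 = 2×(0.76 − 0.738)/0.0592 = 0.743.
With Q = [Zn²⁺]·P(H₂) / [H⁺]^2, solving for [H⁺] gives log[H⁺] = -2.365, so pH = 2.37.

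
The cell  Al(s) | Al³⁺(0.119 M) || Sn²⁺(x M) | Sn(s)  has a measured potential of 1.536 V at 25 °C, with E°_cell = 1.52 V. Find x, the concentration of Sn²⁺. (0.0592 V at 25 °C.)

0.84 M

From the Nernst equation, log Q = n(E° − E)/0.0592 = 6(1.52 − 1.536)/0.0592 = -1.622, so Q = 0.0239.
With Q = [Al³⁺]^2/[Sn²⁺]^3 and the known concentrations, [Sn²⁺]^3 in the denominator gives [Sn²⁺] = 0.84 M.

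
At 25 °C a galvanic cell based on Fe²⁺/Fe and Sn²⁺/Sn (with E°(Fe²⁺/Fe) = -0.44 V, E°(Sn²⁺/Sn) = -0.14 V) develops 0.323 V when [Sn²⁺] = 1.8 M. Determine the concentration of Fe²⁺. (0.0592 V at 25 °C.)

From the Nernst equation, log Q = n(E° − E)/0.0592 = 2(0.30 − 0.323)/0.0592 = -0.777, so Q = 0.167.
With Q = [Fe²⁺]/[Sn²⁺] and the known concentrations, [Fe²⁺] in the numerator gives [Fe²⁺] = 0.3 M.

0.3 M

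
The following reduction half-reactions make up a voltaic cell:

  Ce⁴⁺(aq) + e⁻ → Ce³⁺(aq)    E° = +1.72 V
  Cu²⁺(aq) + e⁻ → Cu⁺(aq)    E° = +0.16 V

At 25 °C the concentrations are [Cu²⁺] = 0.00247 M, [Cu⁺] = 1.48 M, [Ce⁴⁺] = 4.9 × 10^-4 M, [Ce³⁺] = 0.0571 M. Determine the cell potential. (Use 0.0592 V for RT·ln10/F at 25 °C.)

The Ce⁴⁺/Ce³⁺ couple has the higher reduction potential and acts as the cathode, so E°_cell = +1.72 − (+0.16) = 1.56 V.
Balancing electrons gives n = 1; the reaction quotient is Q = [Cu²⁺]·[Ce³⁺]/([Cu⁺]·[Ce⁴⁺]) = 0.194.
At 25 °C, E = E° − (0.0592/n) log Q = 1.56 − (0.0592/1)(-0.711) = 1.560 + 0.042 = 1.602 V.

1.60 V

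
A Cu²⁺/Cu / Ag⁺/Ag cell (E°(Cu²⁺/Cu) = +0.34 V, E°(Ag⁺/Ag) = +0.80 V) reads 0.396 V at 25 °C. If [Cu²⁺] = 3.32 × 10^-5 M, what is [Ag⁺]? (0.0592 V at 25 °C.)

From the Nernst equation, log Q = n(E° − E)/0.0592 = 2(0.46 − 0.396)/0.0592 = 2.162, so Q = 145.
With Q = [Cu²⁺]/[Ag⁺]^2 and the known concentrations, [Ag⁺]^2 in the denominator gives [Ag⁺] = 4.8 × 10^-4 M.

4.8 × 10^-4 M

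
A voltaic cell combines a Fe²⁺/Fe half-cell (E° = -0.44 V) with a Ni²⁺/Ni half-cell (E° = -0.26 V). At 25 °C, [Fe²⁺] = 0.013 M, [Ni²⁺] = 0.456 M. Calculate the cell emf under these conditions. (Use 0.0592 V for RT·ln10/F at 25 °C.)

The Ni²⁺/Ni couple has the higher reduction potential and acts as the cathode, so E°_cell = -0.26 − (-0.44) = 0.18 V.
Balancing electrons gives n = 2; the reaction quotient is Q = [Fe²⁺]/[Ni²⁺] = 0.0285.
At 25 °C, E = E° − (0.0592/n) log Q = 0.18 − (0.0592/2)(-1.545) = 0.180 + 0.046 = 0.226 V.

0.226 V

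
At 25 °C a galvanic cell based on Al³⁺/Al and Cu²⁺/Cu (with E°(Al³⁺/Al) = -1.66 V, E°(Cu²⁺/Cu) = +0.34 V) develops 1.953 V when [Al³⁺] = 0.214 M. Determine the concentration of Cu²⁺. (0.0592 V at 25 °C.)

From the Nernst equation, log Q = n(E° − E)/0.0592 = 6(2.00 − 1.953)/0.0592 = 4.764, so Q = 5.8 × 10^4.
With Q = [Al³⁺]^2/[Cu²⁺]^3 and the known concentrations, [Cu²⁺]^3 in the denominator gives [Cu²⁺] = 0.0092 M.

0.0092 M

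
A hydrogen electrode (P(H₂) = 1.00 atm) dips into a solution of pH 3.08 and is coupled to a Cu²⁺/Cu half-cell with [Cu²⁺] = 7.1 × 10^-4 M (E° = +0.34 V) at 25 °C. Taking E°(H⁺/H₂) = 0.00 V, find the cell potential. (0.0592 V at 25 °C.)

0.43 V

The Cu²⁺/Cu couple is the cathode, so E°_cell = 0.34 V; n = 2.
[H⁺] = 10^(−3.08) = 8.3 × 10^-4 M, and Q = [H⁺]^2 / ([Cu²⁺]·P(H₂)) = 9.74 × 10^-4.
E = E° − (0.0592/2) log Q = 0.34 − (0.0592/2)(-3.011) = 0.429 V.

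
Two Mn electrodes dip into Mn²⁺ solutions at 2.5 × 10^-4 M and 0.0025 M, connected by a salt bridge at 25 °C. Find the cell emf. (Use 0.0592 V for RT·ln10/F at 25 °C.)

Both half-cells are Mn²⁺/Mn, so E°_cell = 0. The concentrated side is the cathode; the cell reaction moves Mn²⁺ from high to low concentration with n = 2.
Q = [Mn²⁺]_dilute/[Mn²⁺]_conc = 2.5 × 10^-4/0.0025 = 0.100.
E = 0 − (0.0592/2) log Q = −(0.0592/2)(-1.000) = 0.0296 V.

0.030 V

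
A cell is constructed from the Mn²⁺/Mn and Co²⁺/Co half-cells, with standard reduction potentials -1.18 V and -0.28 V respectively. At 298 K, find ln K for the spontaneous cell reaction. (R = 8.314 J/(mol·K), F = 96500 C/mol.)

ln K = 70.1

E°_cell = -0.28 − (-1.18) = 0.90 V, with n = 2 electrons transferred.
At equilibrium E = 0, so the Nernst equation gives ln K = nFE°/RT = (2)(96500)(0.90)/((8.314)(298)) = 70.11.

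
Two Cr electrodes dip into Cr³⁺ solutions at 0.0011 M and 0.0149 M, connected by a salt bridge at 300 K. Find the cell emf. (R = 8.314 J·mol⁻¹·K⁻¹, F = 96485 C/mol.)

0.022 V

Both half-cells are Cr³⁺/Cr, so E°_cell = 0. The concentrated side is the cathode; the cell reaction moves Cr³⁺ from high to low concentration with n = 3.
Q = [Cr³⁺]_dilute/[Cr³⁺]_conc = 0.0011/0.0149 = 0.0738.
E = 0 − (RT/nF) ln Q = −((8.314×300)/(3×96485))(-2.606) = 0.0225 V.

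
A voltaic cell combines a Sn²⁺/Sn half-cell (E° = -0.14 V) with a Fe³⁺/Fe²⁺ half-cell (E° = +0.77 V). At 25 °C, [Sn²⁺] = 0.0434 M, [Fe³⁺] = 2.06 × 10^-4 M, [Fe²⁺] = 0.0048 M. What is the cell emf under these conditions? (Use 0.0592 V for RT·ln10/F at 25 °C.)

0.869 V

The Fe³⁺/Fe²⁺ couple has the higher reduction potential and acts as the cathode, so E°_cell = +0.77 − (-0.14) = 0.91 V.
Balancing electrons gives n = 2; the reaction quotient is Q = [Sn²⁺]·[Fe²⁺]^2/[Fe³⁺]^2 = 23.6.
At 25 °C, E = E° − (0.0592/n) log Q = 0.91 − (0.0592/2)(1.372) = 0.910 − 0.041 = 0.869 V.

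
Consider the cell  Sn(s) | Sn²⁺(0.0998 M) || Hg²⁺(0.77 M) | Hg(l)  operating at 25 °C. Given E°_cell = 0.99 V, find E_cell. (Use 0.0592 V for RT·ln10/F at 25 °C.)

Balancing electrons gives n = 2; the reaction quotient is Q = [Sn²⁺]/[Hg²⁺] = 0.130.
At 25 °C, E = E° − (0.0592/n) log Q = 0.99 − (0.0592/2)(-0.887) = 0.990 + 0.026 = 1.016 V.

1.02 V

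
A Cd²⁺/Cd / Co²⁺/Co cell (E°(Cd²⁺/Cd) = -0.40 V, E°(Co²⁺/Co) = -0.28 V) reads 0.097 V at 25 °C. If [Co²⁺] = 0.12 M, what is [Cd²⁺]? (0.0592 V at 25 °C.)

From the Nernst equation, log Q = n(E° − E)/0.0592 = 2(0.12 − 0.097)/0.0592 = 0.777, so Q = 5.98.
With Q = [Cd²⁺]/[Co²⁺] and the known concentrations, [Cd²⁺] in the numerator gives [Cd²⁺] = 0.72 M.

0.72 M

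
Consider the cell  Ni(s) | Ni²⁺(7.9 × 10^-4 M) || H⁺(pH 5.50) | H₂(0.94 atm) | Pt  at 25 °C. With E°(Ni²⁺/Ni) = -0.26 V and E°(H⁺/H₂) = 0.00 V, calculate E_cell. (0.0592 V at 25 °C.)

0.027 V

The hydrogen couple is the cathode, so E°_cell = 0.26 V; n = 2.
[H⁺] = 10^(−5.50) = 3.2 × 10^-6 M, and Q = [Ni²⁺]·P(H₂) / [H⁺]^2 = 7.43 × 10^7.
E = E° − (0.0592/2) log Q = 0.26 − (0.0592/2)(7.871) = 0.027 V.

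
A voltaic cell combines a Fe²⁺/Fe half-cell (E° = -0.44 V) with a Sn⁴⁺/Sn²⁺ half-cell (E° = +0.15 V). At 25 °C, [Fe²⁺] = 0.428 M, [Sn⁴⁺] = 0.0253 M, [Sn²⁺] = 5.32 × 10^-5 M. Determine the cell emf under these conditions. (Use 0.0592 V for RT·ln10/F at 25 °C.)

0.680 V

The Sn⁴⁺/Sn²⁺ couple has the higher reduction potential and acts as the cathode, so E°_cell = +0.15 − (-0.44) = 0.59 V.
Balancing electrons gives n = 2; the reaction quotient is Q = [Fe²⁺]·[Sn²⁺]/[Sn⁴⁺] = 9 × 10^-4.
At 25 °C, E = E° − (0.0592/n) log Q = 0.59 − (0.0592/2)(-3.046) = 0.590 + 0.090 = 0.680 V.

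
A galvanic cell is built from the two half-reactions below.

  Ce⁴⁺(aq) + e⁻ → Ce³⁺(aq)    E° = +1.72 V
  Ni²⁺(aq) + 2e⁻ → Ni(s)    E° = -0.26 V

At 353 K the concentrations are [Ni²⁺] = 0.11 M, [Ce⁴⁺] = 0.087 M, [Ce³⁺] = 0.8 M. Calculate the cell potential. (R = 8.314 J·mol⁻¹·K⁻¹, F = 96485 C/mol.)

1.95 V

The Ce⁴⁺/Ce³⁺ couple has the higher reduction potential and acts as the cathode, so E°_cell = +1.72 − (-0.26) = 1.98 V.
Balancing electrons gives n = 2; the reaction quotient is Q = [Ni²⁺]·[Ce³⁺]^2/[Ce⁴⁺]^2 = 9.30.
E = E° − (RT/nF) ln Q = 1.98 − (8.314×353)/(2×96485) × (2.230) = 1.980 − 0.034 = 1.946 V.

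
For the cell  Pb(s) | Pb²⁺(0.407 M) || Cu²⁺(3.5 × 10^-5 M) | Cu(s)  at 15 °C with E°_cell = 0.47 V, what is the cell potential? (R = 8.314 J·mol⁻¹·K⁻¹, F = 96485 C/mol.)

0.354 V

Balancing electrons gives n = 2; the reaction quotient is Q = [Pb²⁺]/[Cu²⁺] = 1.16 × 10^4.
E = E° − (RT/nF) ln Q = 0.47 − (8.314×288)/(2×96485) × (9.361) = 0.470 − 0.116 = 0.354 V.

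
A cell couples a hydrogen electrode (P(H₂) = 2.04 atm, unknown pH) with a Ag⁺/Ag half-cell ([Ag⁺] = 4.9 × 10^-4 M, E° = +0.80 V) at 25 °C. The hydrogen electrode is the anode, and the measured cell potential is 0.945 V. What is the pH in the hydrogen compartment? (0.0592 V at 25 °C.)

pH = 5.60

E°_cell = 0.80 V and n = 2.
log Q = n(E° − E)/0.0592 = 2×(0.80 − 0.945)/0.0592 = -4.899.
With Q = [H⁺]^2 / ([Ag⁺]^2·P(H₂)), solving for [H⁺] gives log[H⁺] = -5.604, so pH = 5.60.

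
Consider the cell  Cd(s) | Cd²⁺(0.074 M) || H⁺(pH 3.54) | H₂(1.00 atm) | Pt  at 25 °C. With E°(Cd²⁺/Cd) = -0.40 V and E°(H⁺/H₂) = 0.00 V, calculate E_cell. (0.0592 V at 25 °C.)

0.22 V

The hydrogen couple is the cathode, so E°_cell = 0.40 V; n = 2.
[H⁺] = 10^(−3.54) = 2.9 × 10^-4 M, and Q = [Cd²⁺]·P(H₂) / [H⁺]^2 = 8.9 × 10^5.
E = E° − (0.0592/2) log Q = 0.40 − (0.0592/2)(5.949) = 0.224 V.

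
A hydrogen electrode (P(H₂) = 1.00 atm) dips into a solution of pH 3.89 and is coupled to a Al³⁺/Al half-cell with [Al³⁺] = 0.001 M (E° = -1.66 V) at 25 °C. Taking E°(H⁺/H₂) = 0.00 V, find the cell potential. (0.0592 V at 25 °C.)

The hydrogen couple is the cathode, so E°_cell = 1.66 V; n = 6.
[H⁺] = 10^(−3.89) = 1.3 × 10^-4 M, and Q = [Al³⁺]^2·P(H₂)^3 / [H⁺]^6 = 2.19 × 10^17.
E = E° − (0.0592/6) log Q = 1.66 − (0.0592/6)(17.340) = 1.489 V.

1.49 V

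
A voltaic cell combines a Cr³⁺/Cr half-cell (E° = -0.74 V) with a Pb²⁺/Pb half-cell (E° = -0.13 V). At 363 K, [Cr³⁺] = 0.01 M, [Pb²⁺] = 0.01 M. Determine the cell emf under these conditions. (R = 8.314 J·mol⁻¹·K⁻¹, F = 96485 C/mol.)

The Pb²⁺/Pb couple has the higher reduction potential and acts as the cathode, so E°_cell = -0.13 − (-0.74) = 0.61 V.
Balancing electrons gives n = 6; the reaction quotient is Q = [Cr³⁺]^2/[Pb²⁺]^3 = 100.
E = E° − (RT/nF) ln Q = 0.61 − (8.314×363)/(6×96485) × (4.605) = 0.610 − 0.024 = 0.586 V.

0.586 V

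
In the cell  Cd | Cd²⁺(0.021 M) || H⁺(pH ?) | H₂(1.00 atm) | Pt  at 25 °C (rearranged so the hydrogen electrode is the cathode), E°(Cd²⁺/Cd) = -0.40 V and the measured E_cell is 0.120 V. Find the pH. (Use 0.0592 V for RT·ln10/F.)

pH = 5.57

E°_cell = 0.40 V and n = 2.
log Q = n(E° − E)/0.0592 = 2×(0.40 − 0.120)/0.0592 = 9.459.
With Q = [Cd²⁺]·P(H₂) / [H⁺]^2, solving for [H⁺] gives log[H⁺] = -5.569, so pH = 5.57.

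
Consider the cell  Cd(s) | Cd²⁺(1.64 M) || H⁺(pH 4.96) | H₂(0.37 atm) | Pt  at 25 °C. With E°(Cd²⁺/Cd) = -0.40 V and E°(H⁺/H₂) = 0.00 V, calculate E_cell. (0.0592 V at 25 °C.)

0.11 V

The hydrogen couple is the cathode, so E°_cell = 0.40 V; n = 2.
[H⁺] = 10^(−4.96) = 1.1 × 10^-5 M, and Q = [Cd²⁺]·P(H₂) / [H⁺]^2 = 5.05 × 10^9.
E = E° − (0.0592/2) log Q = 0.40 − (0.0592/2)(9.703) = 0.113 V.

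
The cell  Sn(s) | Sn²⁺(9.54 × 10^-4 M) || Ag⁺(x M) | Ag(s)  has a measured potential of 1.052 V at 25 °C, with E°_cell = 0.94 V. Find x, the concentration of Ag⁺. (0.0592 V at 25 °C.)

From the Nernst equation, log Q = n(E° − E)/0.0592 = 2(0.94 − 1.052)/0.0592 = -3.784, so Q = 1.65 × 10^-4.
With Q = [Sn²⁺]/[Ag⁺]^2 and the known concentrations, [Ag⁺]^2 in the denominator gives [Ag⁺] = 2.4 M.

2.4 M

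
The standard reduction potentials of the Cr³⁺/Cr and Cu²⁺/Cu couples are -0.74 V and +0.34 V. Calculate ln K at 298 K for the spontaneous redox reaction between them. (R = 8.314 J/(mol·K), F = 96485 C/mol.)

ln K = 252.4

E°_cell = +0.34 − (-0.74) = 1.08 V, with n = 6 electrons transferred.
At equilibrium E = 0, so the Nernst equation gives ln K = nFE°/RT = (6)(96485)(1.08)/((8.314)(298)) = 252.35.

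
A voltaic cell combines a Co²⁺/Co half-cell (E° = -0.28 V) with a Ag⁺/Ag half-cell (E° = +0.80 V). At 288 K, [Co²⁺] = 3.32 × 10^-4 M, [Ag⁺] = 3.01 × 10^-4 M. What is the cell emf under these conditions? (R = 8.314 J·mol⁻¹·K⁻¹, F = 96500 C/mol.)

0.978 V

The Ag⁺/Ag couple has the higher reduction potential and acts as the cathode, so E°_cell = +0.80 − (-0.28) = 1.08 V.
Balancing electrons gives n = 2; the reaction quotient is Q = [Co²⁺]/[Ag⁺]^2 = 3660.
E = E° − (RT/nF) ln Q = 1.08 − (8.314×288)/(2×96500) × (8.206) = 1.080 − 0.102 = 0.978 V.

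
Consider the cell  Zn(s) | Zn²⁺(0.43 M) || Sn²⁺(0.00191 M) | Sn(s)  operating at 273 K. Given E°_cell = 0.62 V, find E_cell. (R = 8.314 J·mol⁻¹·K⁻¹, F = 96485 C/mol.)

Balancing electrons gives n = 2; the reaction quotient is Q = [Zn²⁺]/[Sn²⁺] = 225.
E = E° − (RT/nF) ln Q = 0.62 − (8.314×273)/(2×96485) × (5.417) = 0.620 − 0.064 = 0.556 V.

0.556 V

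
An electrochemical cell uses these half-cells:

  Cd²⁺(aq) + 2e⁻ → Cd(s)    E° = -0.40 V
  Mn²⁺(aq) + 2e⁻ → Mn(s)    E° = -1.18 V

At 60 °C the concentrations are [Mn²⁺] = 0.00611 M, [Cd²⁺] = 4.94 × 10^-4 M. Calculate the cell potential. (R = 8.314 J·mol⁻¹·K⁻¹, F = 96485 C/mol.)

0.744 V

The Cd²⁺/Cd couple has the higher reduction potential and acts as the cathode, so E°_cell = -0.40 − (-1.18) = 0.78 V.
Balancing electrons gives n = 2; the reaction quotient is Q = [Mn²⁺]/[Cd²⁺] = 12.4.
E = E° − (RT/nF) ln Q = 0.78 − (8.314×333)/(2×96485) × (2.515) = 0.780 − 0.036 = 0.744 V.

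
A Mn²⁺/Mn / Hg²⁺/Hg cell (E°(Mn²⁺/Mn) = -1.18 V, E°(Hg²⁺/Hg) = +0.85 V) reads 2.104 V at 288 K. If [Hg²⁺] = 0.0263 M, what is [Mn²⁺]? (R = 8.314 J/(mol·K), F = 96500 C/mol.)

From the Nernst equation, ln Q = nF(E° − E)/RT = 2×96500×(2.03 − 2.104)/(8.314×288) = -5.965, so Q = 0.00257.
With Q = [Mn²⁺]/[Hg²⁺] and the known concentrations, [Mn²⁺] in the numerator gives [Mn²⁺] = 6.8 × 10^-5 M.

6.8 × 10^-5 M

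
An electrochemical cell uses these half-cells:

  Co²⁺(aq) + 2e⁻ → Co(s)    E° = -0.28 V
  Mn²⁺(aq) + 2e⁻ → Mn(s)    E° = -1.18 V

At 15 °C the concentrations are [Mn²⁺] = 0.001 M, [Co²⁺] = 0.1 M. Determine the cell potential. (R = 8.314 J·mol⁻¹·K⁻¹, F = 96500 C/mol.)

The Co²⁺/Co couple has the higher reduction potential and acts as the cathode, so E°_cell = -0.28 − (-1.18) = 0.90 V.
Balancing electrons gives n = 2; the reaction quotient is Q = [Mn²⁺]/[Co²⁺] = 0.0100.
E = E° − (RT/nF) ln Q = 0.90 − (8.314×288)/(2×96500) × (-4.605) = 0.900 + 0.057 = 0.957 V.

0.957 V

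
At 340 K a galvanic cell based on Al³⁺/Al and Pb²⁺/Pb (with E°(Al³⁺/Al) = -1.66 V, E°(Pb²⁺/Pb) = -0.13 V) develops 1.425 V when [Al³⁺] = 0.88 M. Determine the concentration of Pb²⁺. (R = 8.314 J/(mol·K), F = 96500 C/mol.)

7.1 × 10^-4 M

From the Nernst equation, ln Q = nF(E° − E)/RT = 6×96500×(1.53 − 1.425)/(8.314×340) = 21.507, so Q = 2.19 × 10^9.
With Q = [Al³⁺]^2/[Pb²⁺]^3 and the known concentrations, [Pb²⁺]^3 in the denominator gives [Pb²⁺] = 7.1 × 10^-4 M.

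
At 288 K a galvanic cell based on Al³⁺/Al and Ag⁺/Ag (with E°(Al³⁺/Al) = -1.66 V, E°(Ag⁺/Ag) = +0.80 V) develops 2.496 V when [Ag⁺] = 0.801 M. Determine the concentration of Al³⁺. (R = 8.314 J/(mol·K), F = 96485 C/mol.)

From the Nernst equation, ln Q = nF(E° − E)/RT = 3×96485×(2.46 − 2.496)/(8.314×288) = -4.352, so Q = 0.0129.
With Q = [Al³⁺]/[Ag⁺]^3 and the known concentrations, [Al³⁺] in the numerator gives [Al³⁺] = 0.0066 M.

0.0066 M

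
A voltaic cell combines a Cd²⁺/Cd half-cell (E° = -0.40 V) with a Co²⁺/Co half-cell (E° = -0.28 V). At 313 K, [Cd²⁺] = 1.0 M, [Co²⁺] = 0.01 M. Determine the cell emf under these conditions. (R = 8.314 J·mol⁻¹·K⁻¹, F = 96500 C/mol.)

0.058 V

The Co²⁺/Co couple has the higher reduction potential and acts as the cathode, so E°_cell = -0.28 − (-0.40) = 0.12 V.
Balancing electrons gives n = 2; the reaction quotient is Q = [Cd²⁺]/[Co²⁺] = 100.
E = E° − (RT/nF) ln Q = 0.12 − (8.314×313)/(2×96500) × (4.605) = 0.120 − 0.062 = 0.058 V.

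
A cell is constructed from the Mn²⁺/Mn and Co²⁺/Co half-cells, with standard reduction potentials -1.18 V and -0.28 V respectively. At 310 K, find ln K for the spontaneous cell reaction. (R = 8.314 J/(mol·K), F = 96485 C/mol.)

E°_cell = -0.28 − (-1.18) = 0.90 V, with n = 2 electrons transferred.
At equilibrium E = 0, so the Nernst equation gives ln K = nFE°/RT = (2)(96485)(0.90)/((8.314)(310)) = 67.38.

ln K = 67.4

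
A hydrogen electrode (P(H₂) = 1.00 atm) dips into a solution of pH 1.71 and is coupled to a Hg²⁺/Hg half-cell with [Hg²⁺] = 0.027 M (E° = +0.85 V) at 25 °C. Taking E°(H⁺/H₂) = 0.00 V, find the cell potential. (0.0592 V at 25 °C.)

0.90 V

The Hg²⁺/Hg couple is the cathode, so E°_cell = 0.85 V; n = 2.
[H⁺] = 10^(−1.71) = 0.019 M, and Q = [H⁺]^2 / ([Hg²⁺]·P(H₂)) = 0.0141.
E = E° − (0.0592/2) log Q = 0.85 − (0.0592/2)(-1.851) = 0.905 V.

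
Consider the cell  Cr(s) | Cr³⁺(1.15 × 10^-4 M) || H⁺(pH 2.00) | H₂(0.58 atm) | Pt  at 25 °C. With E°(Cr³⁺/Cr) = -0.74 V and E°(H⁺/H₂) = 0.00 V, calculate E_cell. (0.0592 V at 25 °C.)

0.71 V

The hydrogen couple is the cathode, so E°_cell = 0.74 V; n = 6.
[H⁺] = 10^(−2.00) = 0.010 M, and Q = [Cr³⁺]^2·P(H₂)^3 / [H⁺]^6 = 2580.
E = E° − (0.0592/6) log Q = 0.74 − (0.0592/6)(3.412) = 0.706 V.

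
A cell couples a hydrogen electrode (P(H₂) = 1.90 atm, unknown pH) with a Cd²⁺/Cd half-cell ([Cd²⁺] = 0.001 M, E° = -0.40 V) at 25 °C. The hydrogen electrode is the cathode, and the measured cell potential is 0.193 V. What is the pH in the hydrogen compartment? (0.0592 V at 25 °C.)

E°_cell = 0.40 V and n = 2.
log Q = n(E° − E)/0.0592 = 2×(0.40 − 0.193)/0.0592 = 6.993.
With Q = [Cd²⁺]·P(H₂) / [H⁺]^2, solving for [H⁺] gives log[H⁺] = -4.857, so pH = 4.86.

pH = 4.86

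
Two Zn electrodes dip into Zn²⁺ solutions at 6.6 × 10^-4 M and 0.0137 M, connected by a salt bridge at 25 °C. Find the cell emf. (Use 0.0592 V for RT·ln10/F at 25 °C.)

0.039 V

Both half-cells are Zn²⁺/Zn, so E°_cell = 0. The concentrated side is the cathode; the cell reaction moves Zn²⁺ from high to low concentration with n = 2.
Q = [Zn²⁺]_dilute/[Zn²⁺]_conc = 6.6 × 10^-4/0.0137 = 0.0482.
E = 0 − (0.0592/2) log Q = −(0.0592/2)(-1.317) = 0.0390 V.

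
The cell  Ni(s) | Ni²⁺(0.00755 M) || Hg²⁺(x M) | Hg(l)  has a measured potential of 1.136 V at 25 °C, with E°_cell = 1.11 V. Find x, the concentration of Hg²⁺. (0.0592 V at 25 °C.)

From the Nernst equation, log Q = n(E° − E)/0.0592 = 2(1.11 − 1.136)/0.0592 = -0.878, so Q = 0.132.
With Q = [Ni²⁺]/[Hg²⁺] and the known concentrations, [Hg²⁺] in the denominator gives [Hg²⁺] = 0.057 M.

0.057 M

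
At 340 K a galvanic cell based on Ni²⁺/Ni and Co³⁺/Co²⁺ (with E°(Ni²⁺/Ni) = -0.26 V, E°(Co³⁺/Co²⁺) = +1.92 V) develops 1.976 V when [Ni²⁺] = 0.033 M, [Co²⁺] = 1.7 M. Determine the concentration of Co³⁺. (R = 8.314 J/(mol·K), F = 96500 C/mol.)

From the Nernst equation, ln Q = nF(E° − E)/RT = 2×96500×(2.18 − 1.976)/(8.314×340) = 13.928, so Q = 1.12 × 10^6.
With Q = [Ni²⁺]·[Co²⁺]^2/[Co³⁺]^2 and the known concentrations, [Co³⁺]^2 in the denominator gives [Co³⁺] = 2.9 × 10^-4 M.

2.9 × 10^-4 M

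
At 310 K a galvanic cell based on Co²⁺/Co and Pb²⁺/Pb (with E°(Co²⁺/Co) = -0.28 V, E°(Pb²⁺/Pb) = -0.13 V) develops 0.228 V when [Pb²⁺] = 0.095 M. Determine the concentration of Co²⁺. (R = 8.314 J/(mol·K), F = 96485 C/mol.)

2.8 × 10^-4 M

From the Nernst equation, ln Q = nF(E° − E)/RT = 2×96485×(0.15 − 0.228)/(8.314×310) = -5.840, so Q = 0.00291.
With Q = [Co²⁺]/[Pb²⁺] and the known concentrations, [Co²⁺] in the numerator gives [Co²⁺] = 2.8 × 10^-4 M.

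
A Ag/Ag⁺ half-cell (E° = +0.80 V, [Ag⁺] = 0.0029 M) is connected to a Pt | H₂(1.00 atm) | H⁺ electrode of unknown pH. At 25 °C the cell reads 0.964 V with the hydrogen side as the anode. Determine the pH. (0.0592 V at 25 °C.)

E°_cell = 0.80 V and n = 2.
log Q = n(E° − E)/0.0592 = 2×(0.80 − 0.964)/0.0592 = -5.541.
With Q = [H⁺]^2 / ([Ag⁺]^2·P(H₂)), solving for [H⁺] gives log[H⁺] = -5.308, so pH = 5.31.

pH = 5.31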